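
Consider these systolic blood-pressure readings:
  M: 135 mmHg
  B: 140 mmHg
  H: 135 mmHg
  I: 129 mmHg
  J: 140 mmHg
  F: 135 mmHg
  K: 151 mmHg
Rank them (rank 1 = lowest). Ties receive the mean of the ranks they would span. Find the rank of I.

1

Sorted (ascending): 129, 135, 135, 135, 140, 140, 151
The 3 values of 135 occupy positions 2–4 → average rank 3.
The 2 values of 140 occupy positions 5–6 → average rank (5+6)/2 = 5.5.
I has value 129 mmHg → rank 1.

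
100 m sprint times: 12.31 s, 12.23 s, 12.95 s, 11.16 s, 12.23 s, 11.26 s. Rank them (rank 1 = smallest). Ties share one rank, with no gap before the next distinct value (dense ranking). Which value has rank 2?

Sorted (ascending): 11.16, 11.26, 12.23, 12.23, 12.31, 12.95
The 2 values of 12.23 share dense rank 3.
Remaining distinct values take the next consecutive integers.
Rank 2 → value 11.26.

11.26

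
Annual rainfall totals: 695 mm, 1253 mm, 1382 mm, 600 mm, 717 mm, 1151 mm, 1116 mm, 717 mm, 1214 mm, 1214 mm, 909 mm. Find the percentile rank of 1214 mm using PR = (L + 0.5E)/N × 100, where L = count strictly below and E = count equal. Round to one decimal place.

72.7

N = 11.
Strictly below 1214: 7. Equal to 1214: 2.
PR = (7 + 0.5·2)/11 × 100 = 72.7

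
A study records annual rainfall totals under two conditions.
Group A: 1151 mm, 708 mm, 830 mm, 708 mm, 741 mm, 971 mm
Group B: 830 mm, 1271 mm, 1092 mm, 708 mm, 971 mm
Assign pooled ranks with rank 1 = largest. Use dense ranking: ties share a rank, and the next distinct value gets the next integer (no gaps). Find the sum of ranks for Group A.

31

Sorted (descending): 1271, 1151, 1092, 971, 971, 830, 830, 741, 708, 708, 708
The 2 values of 971 share dense rank 4.
The 2 values of 830 share dense rank 5.
The 3 values of 708 share dense rank 7.
Remaining distinct values take the next consecutive integers.
Group A values → pooled ranks: 1151→2, 708→7, 830→5, 708→7, 741→6, 971→4
Rank sum = 2 + 7 + 5 + 7 + 6 + 4 = 31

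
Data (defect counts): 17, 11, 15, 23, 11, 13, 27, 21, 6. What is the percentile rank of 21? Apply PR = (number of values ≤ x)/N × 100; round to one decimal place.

N = 9.
Strictly below 21: 6. Equal to 21: 1.
PR = 7/9 × 100 = 77.8

77.8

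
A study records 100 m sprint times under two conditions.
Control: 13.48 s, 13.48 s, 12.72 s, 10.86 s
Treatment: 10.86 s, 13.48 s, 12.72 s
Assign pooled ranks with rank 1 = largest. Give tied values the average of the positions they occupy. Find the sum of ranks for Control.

15

Sorted (descending): 13.48, 13.48, 13.48, 12.72, 12.72, 10.86, 10.86
The 3 values of 13.48 occupy positions 1–3 → average rank 2.
The 2 values of 12.72 occupy positions 4–5 → average rank (4+5)/2 = 4.5.
The 2 values of 10.86 occupy positions 6–7 → average rank (6+7)/2 = 6.5.
Control values → pooled ranks: 13.48→2, 13.48→2, 12.72→4.5, 10.86→6.5
Rank sum = 2 + 2 + 4.5 + 6.5 = 15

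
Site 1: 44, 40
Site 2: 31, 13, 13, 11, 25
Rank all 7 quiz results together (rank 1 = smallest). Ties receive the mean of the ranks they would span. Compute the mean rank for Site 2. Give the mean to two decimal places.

3.00

Sorted (ascending): 11, 13, 13, 25, 31, 40, 44
The 2 values of 13 occupy positions 2–3 → average rank (2+3)/2 = 2.5.
Site 2 values → pooled ranks: 31→5, 13→2.5, 13→2.5, 11→1, 25→4
Mean rank = (5 + 2.5 + 2.5 + 1 + 4) / 5 = 3.00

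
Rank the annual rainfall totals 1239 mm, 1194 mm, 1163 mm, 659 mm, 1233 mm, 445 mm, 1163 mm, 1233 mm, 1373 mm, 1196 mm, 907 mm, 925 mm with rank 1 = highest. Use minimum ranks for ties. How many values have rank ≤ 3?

4

Sorted (descending): 1373, 1239, 1233, 1233, 1196, 1194, 1163, 1163, 925, 907, 659, 445
The 2 values of 1233 occupy positions 3–4 → each gets rank 3.
The 2 values of 1163 occupy positions 7–8 → each gets rank 7.
Ranks ≤ 3: {1, 2, 3, 3} → 4 values.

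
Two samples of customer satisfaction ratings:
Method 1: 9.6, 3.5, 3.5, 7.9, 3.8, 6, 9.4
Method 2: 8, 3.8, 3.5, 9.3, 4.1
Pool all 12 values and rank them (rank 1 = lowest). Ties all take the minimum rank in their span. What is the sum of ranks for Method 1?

Sorted (ascending): 3.5, 3.5, 3.5, 3.8, 3.8, 4.1, 6, 7.9, 8, 9.3, 9.4, 9.6
The 3 values of 3.5 occupy positions 1–3 → each gets rank 1.
The 2 values of 3.8 occupy positions 4–5 → each gets rank 4.
Method 1 values → pooled ranks: 9.6→12, 3.5→1, 3.5→1, 7.9→8, 3.8→4, 6→7, 9.4→11
Rank sum = 12 + 1 + 1 + 8 + 4 + 7 + 11 = 44

44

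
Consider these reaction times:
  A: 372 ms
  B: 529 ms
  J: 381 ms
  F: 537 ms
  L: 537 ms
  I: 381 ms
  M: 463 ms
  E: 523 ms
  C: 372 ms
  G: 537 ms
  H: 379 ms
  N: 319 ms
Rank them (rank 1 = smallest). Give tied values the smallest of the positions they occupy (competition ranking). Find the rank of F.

Sorted (ascending): 319, 372, 372, 379, 381, 381, 463, 523, 529, 537, 537, 537
The 2 values of 372 occupy positions 2–3 → each gets rank 2.
The 2 values of 381 occupy positions 5–6 → each gets rank 5.
The 3 values of 537 occupy positions 10–12 → each gets rank 10.
F has value 537 ms → rank 10.

10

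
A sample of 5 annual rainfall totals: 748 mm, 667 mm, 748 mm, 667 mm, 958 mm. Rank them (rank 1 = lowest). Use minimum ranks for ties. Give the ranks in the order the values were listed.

3, 1, 3, 1, 5

Sorted (ascending): 667, 667, 748, 748, 958
The 2 values of 667 occupy positions 1–2 → each gets rank 1.
The 2 values of 748 occupy positions 3–4 → each gets rank 3.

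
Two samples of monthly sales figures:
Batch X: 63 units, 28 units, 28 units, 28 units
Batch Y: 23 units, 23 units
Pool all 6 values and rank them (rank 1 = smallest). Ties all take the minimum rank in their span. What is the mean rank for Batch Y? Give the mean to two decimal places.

1.00

Sorted (ascending): 23, 23, 28, 28, 28, 63
The 2 values of 23 occupy positions 1–2 → each gets rank 1.
The 3 values of 28 occupy positions 3–5 → each gets rank 3.
Batch Y values → pooled ranks: 23→1, 23→1
Mean rank = (1 + 1) / 2 = 1.00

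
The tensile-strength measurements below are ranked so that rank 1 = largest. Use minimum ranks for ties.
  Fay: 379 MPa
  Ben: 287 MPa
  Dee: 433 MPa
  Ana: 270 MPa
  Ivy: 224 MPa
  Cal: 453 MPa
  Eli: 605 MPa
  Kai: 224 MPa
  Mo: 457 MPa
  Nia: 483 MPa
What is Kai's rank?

9

Sorted (descending): 605, 483, 457, 453, 433, 379, 287, 270, 224, 224
The 2 values of 224 occupy positions 9–10 → each gets rank 9.
Kai has value 224 MPa → rank 9.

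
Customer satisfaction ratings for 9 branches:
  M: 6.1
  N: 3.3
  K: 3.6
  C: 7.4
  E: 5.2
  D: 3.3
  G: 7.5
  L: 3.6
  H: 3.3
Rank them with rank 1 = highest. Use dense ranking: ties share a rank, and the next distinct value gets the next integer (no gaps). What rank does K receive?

Sorted (descending): 7.5, 7.4, 6.1, 5.2, 3.6, 3.6, 3.3, 3.3, 3.3
The 2 values of 3.6 share dense rank 5.
The 3 values of 3.3 share dense rank 6.
Remaining distinct values take the next consecutive integers.
K has value 3.6 → rank 5.

5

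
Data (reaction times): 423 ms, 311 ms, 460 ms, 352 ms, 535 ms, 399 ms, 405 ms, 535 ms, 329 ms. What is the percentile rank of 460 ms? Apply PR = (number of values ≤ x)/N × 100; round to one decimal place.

N = 9.
Strictly below 460: 6. Equal to 460: 1.
PR = 7/9 × 100 = 77.8

77.8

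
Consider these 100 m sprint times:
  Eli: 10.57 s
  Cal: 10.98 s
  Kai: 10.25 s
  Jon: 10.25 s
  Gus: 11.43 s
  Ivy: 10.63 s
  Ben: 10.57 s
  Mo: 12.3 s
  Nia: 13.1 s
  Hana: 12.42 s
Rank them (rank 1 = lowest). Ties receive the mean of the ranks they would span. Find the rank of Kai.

Sorted (ascending): 10.25, 10.25, 10.57, 10.57, 10.63, 10.98, 11.43, 12.3, 12.42, 13.1
The 2 values of 10.25 occupy positions 1–2 → average rank (1+2)/2 = 1.5.
The 2 values of 10.57 occupy positions 3–4 → average rank (3+4)/2 = 3.5.
Kai has value 10.25 s → rank 1.5.

1.5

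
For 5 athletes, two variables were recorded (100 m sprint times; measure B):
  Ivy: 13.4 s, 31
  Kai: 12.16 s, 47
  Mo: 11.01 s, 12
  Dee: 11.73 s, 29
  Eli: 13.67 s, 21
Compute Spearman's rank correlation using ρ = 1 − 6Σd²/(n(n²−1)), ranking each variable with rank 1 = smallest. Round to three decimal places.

0.300

Ranks of variable 1: 4, 3, 1, 2, 5
Ranks of variable 2: 4, 5, 1, 3, 2
d = r₁ − r₂: 0, -2, 0, -1, 3
d²: 0, 4, 0, 1, 9; Σd² = 14
ρ = 1 − 6·14/(5·24) = 1 − 84/120 = 0.300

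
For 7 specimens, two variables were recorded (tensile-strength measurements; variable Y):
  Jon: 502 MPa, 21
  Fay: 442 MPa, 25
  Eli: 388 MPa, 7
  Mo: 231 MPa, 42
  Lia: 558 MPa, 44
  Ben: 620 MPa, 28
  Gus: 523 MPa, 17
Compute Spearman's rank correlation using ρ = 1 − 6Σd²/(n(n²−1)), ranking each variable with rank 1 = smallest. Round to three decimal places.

0.250

Ranks of variable 1: 4, 3, 2, 1, 6, 7, 5
Ranks of variable 2: 3, 4, 1, 6, 7, 5, 2
d = r₁ − r₂: 1, -1, 1, -5, -1, 2, 3
d²: 1, 1, 1, 25, 1, 4, 9; Σd² = 42
ρ = 1 − 6·42/(7·48) = 1 − 252/336 = 0.250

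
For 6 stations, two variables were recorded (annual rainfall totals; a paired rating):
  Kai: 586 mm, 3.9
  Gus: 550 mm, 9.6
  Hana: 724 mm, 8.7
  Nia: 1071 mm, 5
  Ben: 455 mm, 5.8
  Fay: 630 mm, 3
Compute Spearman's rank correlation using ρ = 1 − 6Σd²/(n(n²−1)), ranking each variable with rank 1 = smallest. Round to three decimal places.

-0.257

Ranks of variable 1: 3, 2, 5, 6, 1, 4
Ranks of variable 2: 2, 6, 5, 3, 4, 1
d = r₁ − r₂: 1, -4, 0, 3, -3, 3
d²: 1, 16, 0, 9, 9, 9; Σd² = 44
ρ = 1 − 6·44/(6·35) = 1 − 264/210 = -0.257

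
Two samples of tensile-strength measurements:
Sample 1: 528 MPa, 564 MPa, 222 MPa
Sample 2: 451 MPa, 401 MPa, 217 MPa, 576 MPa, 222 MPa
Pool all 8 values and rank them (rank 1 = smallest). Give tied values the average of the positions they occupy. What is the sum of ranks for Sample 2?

20.5

Sorted (ascending): 217, 222, 222, 401, 451, 528, 564, 576
The 2 values of 222 occupy positions 2–3 → average rank (2+3)/2 = 2.5.
Sample 2 values → pooled ranks: 451→5, 401→4, 217→1, 576→8, 222→2.5
Rank sum = 5 + 4 + 1 + 8 + 2.5 = 20.5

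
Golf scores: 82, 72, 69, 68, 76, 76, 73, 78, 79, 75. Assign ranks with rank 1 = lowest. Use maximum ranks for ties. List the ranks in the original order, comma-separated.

10, 3, 2, 1, 7, 7, 4, 8, 9, 5

Sorted (ascending): 68, 69, 72, 73, 75, 76, 76, 78, 79, 82
The 2 values of 76 occupy positions 6–7 → each gets rank 7.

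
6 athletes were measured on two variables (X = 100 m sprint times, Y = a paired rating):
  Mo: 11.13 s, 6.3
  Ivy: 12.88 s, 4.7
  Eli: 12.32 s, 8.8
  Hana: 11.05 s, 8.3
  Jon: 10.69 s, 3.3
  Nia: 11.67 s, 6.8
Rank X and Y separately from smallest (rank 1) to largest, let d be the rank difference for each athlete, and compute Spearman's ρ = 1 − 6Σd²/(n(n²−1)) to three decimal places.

0.257

Ranks of variable 1: 3, 6, 5, 2, 1, 4
Ranks of variable 2: 3, 2, 6, 5, 1, 4
d = r₁ − r₂: 0, 4, -1, -3, 0, 0
d²: 0, 16, 1, 9, 0, 0; Σd² = 26
ρ = 1 − 6·26/(6·35) = 1 − 156/210 = 0.257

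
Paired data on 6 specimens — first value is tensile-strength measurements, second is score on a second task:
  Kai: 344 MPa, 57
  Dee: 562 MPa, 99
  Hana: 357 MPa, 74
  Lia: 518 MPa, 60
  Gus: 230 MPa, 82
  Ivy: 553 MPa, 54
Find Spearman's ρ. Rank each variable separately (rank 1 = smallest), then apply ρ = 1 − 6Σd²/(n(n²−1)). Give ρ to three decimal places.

Ranks of variable 1: 2, 6, 3, 4, 1, 5
Ranks of variable 2: 2, 6, 4, 3, 5, 1
d = r₁ − r₂: 0, 0, -1, 1, -4, 4
d²: 0, 0, 1, 1, 16, 16; Σd² = 34
ρ = 1 − 6·34/(6·35) = 1 − 204/210 = 0.029

0.029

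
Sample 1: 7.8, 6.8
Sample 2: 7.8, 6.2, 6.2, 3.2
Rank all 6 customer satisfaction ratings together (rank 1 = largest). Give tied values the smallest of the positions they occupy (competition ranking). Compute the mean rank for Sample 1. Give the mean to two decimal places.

Sorted (descending): 7.8, 7.8, 6.8, 6.2, 6.2, 3.2
The 2 values of 7.8 occupy positions 1–2 → each gets rank 1.
The 2 values of 6.2 occupy positions 4–5 → each gets rank 4.
Sample 1 values → pooled ranks: 7.8→1, 6.8→3
Mean rank = (1 + 3) / 2 = 2.00

2.00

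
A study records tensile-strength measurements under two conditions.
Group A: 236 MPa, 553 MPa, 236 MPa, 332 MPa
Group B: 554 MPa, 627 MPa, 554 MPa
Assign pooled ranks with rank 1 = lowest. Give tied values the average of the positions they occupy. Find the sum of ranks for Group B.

Sorted (ascending): 236, 236, 332, 553, 554, 554, 627
The 2 values of 236 occupy positions 1–2 → average rank (1+2)/2 = 1.5.
The 2 values of 554 occupy positions 5–6 → average rank (5+6)/2 = 5.5.
Group B values → pooled ranks: 554→5.5, 627→7, 554→5.5
Rank sum = 5.5 + 7 + 5.5 = 18

18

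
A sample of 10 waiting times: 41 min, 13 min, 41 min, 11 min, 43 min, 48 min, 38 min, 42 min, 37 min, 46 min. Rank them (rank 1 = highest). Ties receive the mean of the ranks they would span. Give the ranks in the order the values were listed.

Sorted (descending): 48, 46, 43, 42, 41, 41, 38, 37, 13, 11
The 2 values of 41 occupy positions 5–6 → average rank (5+6)/2 = 5.5.

5.5, 9, 5.5, 10, 3, 1, 7, 4, 8, 2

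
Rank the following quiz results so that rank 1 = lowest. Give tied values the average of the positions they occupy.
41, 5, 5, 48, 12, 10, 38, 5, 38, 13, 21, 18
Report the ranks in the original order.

11, 2, 2, 12, 5, 4, 9.5, 2, 9.5, 6, 8, 7

Sorted (ascending): 5, 5, 5, 10, 12, 13, 18, 21, 38, 38, 41, 48
The 3 values of 5 occupy positions 1–3 → average rank 2.
The 2 values of 38 occupy positions 9–10 → average rank (9+10)/2 = 9.5.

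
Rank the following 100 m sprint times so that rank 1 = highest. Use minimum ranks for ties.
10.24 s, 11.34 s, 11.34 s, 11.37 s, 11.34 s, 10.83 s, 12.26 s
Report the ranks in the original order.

7, 3, 3, 2, 3, 6, 1

Sorted (descending): 12.26, 11.37, 11.34, 11.34, 11.34, 10.83, 10.24
The 3 values of 11.34 occupy positions 3–5 → each gets rank 3.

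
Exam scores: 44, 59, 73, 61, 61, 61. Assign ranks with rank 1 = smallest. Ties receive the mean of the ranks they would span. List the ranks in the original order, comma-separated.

Sorted (ascending): 44, 59, 61, 61, 61, 73
The 3 values of 61 occupy positions 3–5 → average rank 4.

1, 2, 6, 4, 4, 4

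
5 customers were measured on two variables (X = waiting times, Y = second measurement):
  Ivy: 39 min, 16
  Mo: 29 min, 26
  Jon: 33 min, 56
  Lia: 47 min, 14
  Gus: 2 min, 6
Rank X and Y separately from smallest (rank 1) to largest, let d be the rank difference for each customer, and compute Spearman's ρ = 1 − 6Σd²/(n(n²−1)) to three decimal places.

0.100

Ranks of variable 1: 4, 2, 3, 5, 1
Ranks of variable 2: 3, 4, 5, 2, 1
d = r₁ − r₂: 1, -2, -2, 3, 0
d²: 1, 4, 4, 9, 0; Σd² = 18
ρ = 1 − 6·18/(5·24) = 1 − 108/120 = 0.100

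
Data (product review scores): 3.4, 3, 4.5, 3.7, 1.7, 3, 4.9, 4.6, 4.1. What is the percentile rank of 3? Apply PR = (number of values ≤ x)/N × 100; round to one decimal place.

N = 9.
Strictly below 3: 1. Equal to 3: 2.
PR = 3/9 × 100 = 33.3

33.3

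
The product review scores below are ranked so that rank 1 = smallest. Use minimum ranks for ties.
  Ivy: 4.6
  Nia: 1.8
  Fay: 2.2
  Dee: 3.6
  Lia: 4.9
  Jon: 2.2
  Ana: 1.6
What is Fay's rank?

Sorted (ascending): 1.6, 1.8, 2.2, 2.2, 3.6, 4.6, 4.9
The 2 values of 2.2 occupy positions 3–4 → each gets rank 3.
Fay has value 2.2 → rank 3.

3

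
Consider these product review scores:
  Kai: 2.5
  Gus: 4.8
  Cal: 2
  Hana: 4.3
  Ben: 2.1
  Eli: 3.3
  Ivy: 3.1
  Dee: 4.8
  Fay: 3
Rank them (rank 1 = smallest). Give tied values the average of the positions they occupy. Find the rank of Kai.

Sorted (ascending): 2, 2.1, 2.5, 3, 3.1, 3.3, 4.3, 4.8, 4.8
The 2 values of 4.8 occupy positions 8–9 → average rank (8+9)/2 = 8.5.
Kai has value 2.5 → rank 3.

3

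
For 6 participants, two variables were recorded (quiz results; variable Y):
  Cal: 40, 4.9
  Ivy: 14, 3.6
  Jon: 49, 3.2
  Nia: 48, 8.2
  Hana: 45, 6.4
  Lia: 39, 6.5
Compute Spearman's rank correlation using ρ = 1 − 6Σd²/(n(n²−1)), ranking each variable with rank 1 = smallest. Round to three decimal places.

-0.029

Ranks of variable 1: 3, 1, 6, 5, 4, 2
Ranks of variable 2: 3, 2, 1, 6, 4, 5
d = r₁ − r₂: 0, -1, 5, -1, 0, -3
d²: 0, 1, 25, 1, 0, 9; Σd² = 36
ρ = 1 − 6·36/(6·35) = 1 − 216/210 = -0.029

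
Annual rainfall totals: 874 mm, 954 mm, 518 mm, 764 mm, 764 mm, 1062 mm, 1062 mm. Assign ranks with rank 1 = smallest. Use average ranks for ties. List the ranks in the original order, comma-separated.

4, 5, 1, 2.5, 2.5, 6.5, 6.5

Sorted (ascending): 518, 764, 764, 874, 954, 1062, 1062
The 2 values of 764 occupy positions 2–3 → average rank (2+3)/2 = 2.5.
The 2 values of 1062 occupy positions 6–7 → average rank (6+7)/2 = 6.5.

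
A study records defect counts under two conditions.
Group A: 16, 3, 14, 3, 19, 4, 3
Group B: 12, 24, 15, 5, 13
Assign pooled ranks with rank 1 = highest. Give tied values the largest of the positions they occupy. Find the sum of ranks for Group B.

Sorted (descending): 24, 19, 16, 15, 14, 13, 12, 5, 4, 3, 3, 3
The 3 values of 3 occupy positions 10–12 → each gets rank 12.
Group B values → pooled ranks: 12→7, 24→1, 15→4, 5→8, 13→6
Rank sum = 7 + 1 + 4 + 8 + 6 = 26

26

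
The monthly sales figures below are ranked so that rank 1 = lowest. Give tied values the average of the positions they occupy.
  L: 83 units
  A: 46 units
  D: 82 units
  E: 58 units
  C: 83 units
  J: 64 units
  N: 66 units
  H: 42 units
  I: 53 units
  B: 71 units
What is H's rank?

Sorted (ascending): 42, 46, 53, 58, 64, 66, 71, 82, 83, 83
The 2 values of 83 occupy positions 9–10 → average rank (9+10)/2 = 9.5.
H has value 42 units → rank 1.

1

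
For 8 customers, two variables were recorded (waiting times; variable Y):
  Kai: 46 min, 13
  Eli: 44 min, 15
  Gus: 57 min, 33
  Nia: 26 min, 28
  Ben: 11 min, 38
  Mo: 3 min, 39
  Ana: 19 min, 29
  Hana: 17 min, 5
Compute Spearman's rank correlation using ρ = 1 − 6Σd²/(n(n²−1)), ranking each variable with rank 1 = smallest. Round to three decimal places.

-0.405

Ranks of variable 1: 7, 6, 8, 5, 2, 1, 4, 3
Ranks of variable 2: 2, 3, 6, 4, 7, 8, 5, 1
d = r₁ − r₂: 5, 3, 2, 1, -5, -7, -1, 2
d²: 25, 9, 4, 1, 25, 49, 1, 4; Σd² = 118
ρ = 1 − 6·118/(8·63) = 1 − 708/504 = -0.405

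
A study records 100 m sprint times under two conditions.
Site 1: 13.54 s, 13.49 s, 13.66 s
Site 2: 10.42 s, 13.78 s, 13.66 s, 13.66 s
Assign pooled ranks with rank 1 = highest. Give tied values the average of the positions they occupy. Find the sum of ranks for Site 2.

Sorted (descending): 13.78, 13.66, 13.66, 13.66, 13.54, 13.49, 10.42
The 3 values of 13.66 occupy positions 2–4 → average rank 3.
Site 2 values → pooled ranks: 10.42→7, 13.78→1, 13.66→3, 13.66→3
Rank sum = 7 + 1 + 3 + 3 = 14

14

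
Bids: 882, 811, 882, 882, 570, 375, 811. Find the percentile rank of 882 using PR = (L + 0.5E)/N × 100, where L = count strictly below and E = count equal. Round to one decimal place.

N = 7.
Strictly below 882: 4. Equal to 882: 3.
PR = (4 + 0.5·3)/7 × 100 = 78.6

78.6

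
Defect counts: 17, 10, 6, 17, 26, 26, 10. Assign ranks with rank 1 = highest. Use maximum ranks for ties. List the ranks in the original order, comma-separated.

Sorted (descending): 26, 26, 17, 17, 10, 10, 6
The 2 values of 26 occupy positions 1–2 → each gets rank 2.
The 2 values of 17 occupy positions 3–4 → each gets rank 4.
The 2 values of 10 occupy positions 5–6 → each gets rank 6.

4, 6, 7, 4, 2, 2, 6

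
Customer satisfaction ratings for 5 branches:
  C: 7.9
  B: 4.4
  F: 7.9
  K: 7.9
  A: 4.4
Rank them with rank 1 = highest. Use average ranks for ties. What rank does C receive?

Sorted (descending): 7.9, 7.9, 7.9, 4.4, 4.4
The 3 values of 7.9 occupy positions 1–3 → average rank 2.
The 2 values of 4.4 occupy positions 4–5 → average rank (4+5)/2 = 4.5.
C has value 7.9 → rank 2.

2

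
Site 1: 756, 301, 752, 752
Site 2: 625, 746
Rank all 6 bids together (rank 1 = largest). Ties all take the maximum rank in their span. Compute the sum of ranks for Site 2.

9

Sorted (descending): 756, 752, 752, 746, 625, 301
The 2 values of 752 occupy positions 2–3 → each gets rank 3.
Site 2 values → pooled ranks: 625→5, 746→4
Rank sum = 5 + 4 = 9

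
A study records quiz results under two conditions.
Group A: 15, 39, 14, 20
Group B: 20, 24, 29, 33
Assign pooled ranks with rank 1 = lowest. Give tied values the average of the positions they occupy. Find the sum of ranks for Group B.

21.5

Sorted (ascending): 14, 15, 20, 20, 24, 29, 33, 39
The 2 values of 20 occupy positions 3–4 → average rank (3+4)/2 = 3.5.
Group B values → pooled ranks: 20→3.5, 24→5, 29→6, 33→7
Rank sum = 3.5 + 5 + 6 + 7 = 21.5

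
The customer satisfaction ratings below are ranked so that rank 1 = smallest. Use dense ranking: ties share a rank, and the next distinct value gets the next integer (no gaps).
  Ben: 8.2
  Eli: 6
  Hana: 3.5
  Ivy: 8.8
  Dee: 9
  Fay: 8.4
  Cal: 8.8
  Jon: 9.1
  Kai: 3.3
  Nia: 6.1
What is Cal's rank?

Sorted (ascending): 3.3, 3.5, 6, 6.1, 8.2, 8.4, 8.8, 8.8, 9, 9.1
The 2 values of 8.8 share dense rank 7.
Remaining distinct values take the next consecutive integers.
Cal has value 8.8 → rank 7.

7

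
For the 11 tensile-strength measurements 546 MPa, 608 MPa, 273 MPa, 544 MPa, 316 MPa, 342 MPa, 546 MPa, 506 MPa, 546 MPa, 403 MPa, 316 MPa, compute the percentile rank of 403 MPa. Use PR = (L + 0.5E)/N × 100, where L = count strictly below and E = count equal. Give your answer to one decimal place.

N = 11.
Strictly below 403: 4. Equal to 403: 1.
PR = (4 + 0.5·1)/11 × 100 = 40.9

40.9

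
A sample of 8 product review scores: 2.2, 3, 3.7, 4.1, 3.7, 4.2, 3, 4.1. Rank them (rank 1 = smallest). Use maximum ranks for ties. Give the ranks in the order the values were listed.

1, 3, 5, 7, 5, 8, 3, 7

Sorted (ascending): 2.2, 3, 3, 3.7, 3.7, 4.1, 4.1, 4.2
The 2 values of 3 occupy positions 2–3 → each gets rank 3.
The 2 values of 3.7 occupy positions 4–5 → each gets rank 5.
The 2 values of 4.1 occupy positions 6–7 → each gets rank 7.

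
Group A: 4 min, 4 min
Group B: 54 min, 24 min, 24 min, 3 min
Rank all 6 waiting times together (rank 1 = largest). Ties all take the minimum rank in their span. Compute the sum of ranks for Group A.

Sorted (descending): 54, 24, 24, 4, 4, 3
The 2 values of 24 occupy positions 2–3 → each gets rank 2.
The 2 values of 4 occupy positions 4–5 → each gets rank 4.
Group A values → pooled ranks: 4→4, 4→4
Rank sum = 4 + 4 = 8

8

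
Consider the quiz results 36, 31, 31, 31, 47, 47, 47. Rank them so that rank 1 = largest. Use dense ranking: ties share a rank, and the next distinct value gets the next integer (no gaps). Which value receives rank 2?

36

Sorted (descending): 47, 47, 47, 36, 31, 31, 31
The 3 values of 47 share dense rank 1.
The 3 values of 31 share dense rank 3.
Remaining distinct values take the next consecutive integers.
Rank 2 → value 36.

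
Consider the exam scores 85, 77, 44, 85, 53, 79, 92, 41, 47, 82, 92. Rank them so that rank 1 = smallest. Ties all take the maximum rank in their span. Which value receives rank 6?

79

Sorted (ascending): 41, 44, 47, 53, 77, 79, 82, 85, 85, 92, 92
The 2 values of 85 occupy positions 8–9 → each gets rank 9.
The 2 values of 92 occupy positions 10–11 → each gets rank 11.
Rank 6 → value 79.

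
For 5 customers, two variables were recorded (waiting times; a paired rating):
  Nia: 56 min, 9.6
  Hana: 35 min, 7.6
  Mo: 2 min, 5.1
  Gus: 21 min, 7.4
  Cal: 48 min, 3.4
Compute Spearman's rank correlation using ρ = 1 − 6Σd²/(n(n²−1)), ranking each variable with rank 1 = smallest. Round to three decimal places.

Ranks of variable 1: 5, 3, 1, 2, 4
Ranks of variable 2: 5, 4, 2, 3, 1
d = r₁ − r₂: 0, -1, -1, -1, 3
d²: 0, 1, 1, 1, 9; Σd² = 12
ρ = 1 − 6·12/(5·24) = 1 − 72/120 = 0.400

0.400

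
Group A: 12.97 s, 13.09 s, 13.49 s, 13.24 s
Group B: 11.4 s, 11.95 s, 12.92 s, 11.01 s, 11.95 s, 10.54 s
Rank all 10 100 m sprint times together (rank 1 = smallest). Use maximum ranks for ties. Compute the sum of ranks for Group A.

34

Sorted (ascending): 10.54, 11.01, 11.4, 11.95, 11.95, 12.92, 12.97, 13.09, 13.24, 13.49
The 2 values of 11.95 occupy positions 4–5 → each gets rank 5.
Group A values → pooled ranks: 12.97→7, 13.09→8, 13.49→10, 13.24→9
Rank sum = 7 + 8 + 10 + 9 = 34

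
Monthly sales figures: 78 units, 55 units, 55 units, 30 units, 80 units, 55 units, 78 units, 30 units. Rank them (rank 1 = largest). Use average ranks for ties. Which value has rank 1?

80

Sorted (descending): 80, 78, 78, 55, 55, 55, 30, 30
The 2 values of 78 occupy positions 2–3 → average rank (2+3)/2 = 2.5.
The 3 values of 55 occupy positions 4–6 → average rank 5.
The 2 values of 30 occupy positions 7–8 → average rank (7+8)/2 = 7.5.
Rank 1 → value 80.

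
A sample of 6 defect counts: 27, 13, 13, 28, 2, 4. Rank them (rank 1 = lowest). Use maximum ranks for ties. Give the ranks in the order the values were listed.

Sorted (ascending): 2, 4, 13, 13, 27, 28
The 2 values of 13 occupy positions 3–4 → each gets rank 4.

5, 4, 4, 6, 1, 2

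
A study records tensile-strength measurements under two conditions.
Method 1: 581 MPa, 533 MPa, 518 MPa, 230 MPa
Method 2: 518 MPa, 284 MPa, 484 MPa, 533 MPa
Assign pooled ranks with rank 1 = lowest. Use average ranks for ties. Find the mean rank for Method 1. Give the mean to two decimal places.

5.00

Sorted (ascending): 230, 284, 484, 518, 518, 533, 533, 581
The 2 values of 518 occupy positions 4–5 → average rank (4+5)/2 = 4.5.
The 2 values of 533 occupy positions 6–7 → average rank (6+7)/2 = 6.5.
Method 1 values → pooled ranks: 581→8, 533→6.5, 518→4.5, 230→1
Mean rank = (8 + 6.5 + 4.5 + 1) / 4 = 5.00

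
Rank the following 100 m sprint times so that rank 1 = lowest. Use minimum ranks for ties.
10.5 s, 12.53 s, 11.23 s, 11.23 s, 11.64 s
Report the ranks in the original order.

Sorted (ascending): 10.5, 11.23, 11.23, 11.64, 12.53
The 2 values of 11.23 occupy positions 2–3 → each gets rank 2.

1, 5, 2, 2, 4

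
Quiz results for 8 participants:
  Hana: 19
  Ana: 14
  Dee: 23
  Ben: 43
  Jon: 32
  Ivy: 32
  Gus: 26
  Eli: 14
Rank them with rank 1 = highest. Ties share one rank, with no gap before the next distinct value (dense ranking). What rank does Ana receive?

Sorted (descending): 43, 32, 32, 26, 23, 19, 14, 14
The 2 values of 32 share dense rank 2.
The 2 values of 14 share dense rank 6.
Remaining distinct values take the next consecutive integers.
Ana has value 14 → rank 6.

6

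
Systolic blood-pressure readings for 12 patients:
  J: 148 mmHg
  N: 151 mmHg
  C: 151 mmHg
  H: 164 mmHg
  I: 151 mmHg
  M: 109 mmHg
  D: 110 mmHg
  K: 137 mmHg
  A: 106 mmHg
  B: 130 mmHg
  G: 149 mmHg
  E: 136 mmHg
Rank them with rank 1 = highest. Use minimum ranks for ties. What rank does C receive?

Sorted (descending): 164, 151, 151, 151, 149, 148, 137, 136, 130, 110, 109, 106
The 3 values of 151 occupy positions 2–4 → each gets rank 2.
C has value 151 mmHg → rank 2.

2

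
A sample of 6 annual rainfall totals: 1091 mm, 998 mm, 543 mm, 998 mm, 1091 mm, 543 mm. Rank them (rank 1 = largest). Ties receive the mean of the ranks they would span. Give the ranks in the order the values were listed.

Sorted (descending): 1091, 1091, 998, 998, 543, 543
The 2 values of 1091 occupy positions 1–2 → average rank (1+2)/2 = 1.5.
The 2 values of 998 occupy positions 3–4 → average rank (3+4)/2 = 3.5.
The 2 values of 543 occupy positions 5–6 → average rank (5+6)/2 = 5.5.

1.5, 3.5, 5.5, 3.5, 1.5, 5.5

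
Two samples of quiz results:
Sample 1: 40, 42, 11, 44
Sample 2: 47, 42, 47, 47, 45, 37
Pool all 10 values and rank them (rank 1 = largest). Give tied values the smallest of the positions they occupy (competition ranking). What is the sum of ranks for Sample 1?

Sorted (descending): 47, 47, 47, 45, 44, 42, 42, 40, 37, 11
The 3 values of 47 occupy positions 1–3 → each gets rank 1.
The 2 values of 42 occupy positions 6–7 → each gets rank 6.
Sample 1 values → pooled ranks: 40→8, 42→6, 11→10, 44→5
Rank sum = 8 + 6 + 10 + 5 = 29

29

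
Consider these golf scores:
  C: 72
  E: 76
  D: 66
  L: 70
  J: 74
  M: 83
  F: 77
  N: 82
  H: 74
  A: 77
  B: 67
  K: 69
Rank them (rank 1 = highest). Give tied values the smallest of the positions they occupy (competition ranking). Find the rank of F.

3

Sorted (descending): 83, 82, 77, 77, 76, 74, 74, 72, 70, 69, 67, 66
The 2 values of 77 occupy positions 3–4 → each gets rank 3.
The 2 values of 74 occupy positions 6–7 → each gets rank 6.
F has value 77 → rank 3.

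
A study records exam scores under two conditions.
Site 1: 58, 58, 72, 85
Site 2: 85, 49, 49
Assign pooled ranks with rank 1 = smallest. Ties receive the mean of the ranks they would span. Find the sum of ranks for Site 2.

Sorted (ascending): 49, 49, 58, 58, 72, 85, 85
The 2 values of 49 occupy positions 1–2 → average rank (1+2)/2 = 1.5.
The 2 values of 58 occupy positions 3–4 → average rank (3+4)/2 = 3.5.
The 2 values of 85 occupy positions 6–7 → average rank (6+7)/2 = 6.5.
Site 2 values → pooled ranks: 85→6.5, 49→1.5, 49→1.5
Rank sum = 6.5 + 1.5 + 1.5 = 9.5

9.5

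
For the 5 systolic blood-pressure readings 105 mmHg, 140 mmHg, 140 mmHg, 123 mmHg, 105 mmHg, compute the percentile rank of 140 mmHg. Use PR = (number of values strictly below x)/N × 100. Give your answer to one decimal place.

60.0

N = 5.
Strictly below 140: 3. Equal to 140: 2.
PR = 3/5 × 100 = 60.0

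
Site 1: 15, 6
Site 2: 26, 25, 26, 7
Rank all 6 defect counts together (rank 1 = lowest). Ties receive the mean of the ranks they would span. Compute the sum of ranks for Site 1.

4

Sorted (ascending): 6, 7, 15, 25, 26, 26
The 2 values of 26 occupy positions 5–6 → average rank (5+6)/2 = 5.5.
Site 1 values → pooled ranks: 15→3, 6→1
Rank sum = 3 + 1 = 4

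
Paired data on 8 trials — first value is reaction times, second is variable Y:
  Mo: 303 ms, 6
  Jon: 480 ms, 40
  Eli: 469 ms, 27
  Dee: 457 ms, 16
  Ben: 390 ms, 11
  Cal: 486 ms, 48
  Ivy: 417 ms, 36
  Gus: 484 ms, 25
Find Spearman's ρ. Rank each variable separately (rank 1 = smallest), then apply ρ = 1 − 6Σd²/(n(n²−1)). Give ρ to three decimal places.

Ranks of variable 1: 1, 6, 5, 4, 2, 8, 3, 7
Ranks of variable 2: 1, 7, 5, 3, 2, 8, 6, 4
d = r₁ − r₂: 0, -1, 0, 1, 0, 0, -3, 3
d²: 0, 1, 0, 1, 0, 0, 9, 9; Σd² = 20
ρ = 1 − 6·20/(8·63) = 1 − 120/504 = 0.762

0.762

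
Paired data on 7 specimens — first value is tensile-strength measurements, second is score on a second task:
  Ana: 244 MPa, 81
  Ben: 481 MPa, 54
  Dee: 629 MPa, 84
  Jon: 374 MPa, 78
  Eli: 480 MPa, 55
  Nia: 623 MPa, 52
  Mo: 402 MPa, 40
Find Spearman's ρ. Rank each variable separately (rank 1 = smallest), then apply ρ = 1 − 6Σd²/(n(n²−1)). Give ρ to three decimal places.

Ranks of variable 1: 1, 5, 7, 2, 4, 6, 3
Ranks of variable 2: 6, 3, 7, 5, 4, 2, 1
d = r₁ − r₂: -5, 2, 0, -3, 0, 4, 2
d²: 25, 4, 0, 9, 0, 16, 4; Σd² = 58
ρ = 1 − 6·58/(7·48) = 1 − 348/336 = -0.036

-0.036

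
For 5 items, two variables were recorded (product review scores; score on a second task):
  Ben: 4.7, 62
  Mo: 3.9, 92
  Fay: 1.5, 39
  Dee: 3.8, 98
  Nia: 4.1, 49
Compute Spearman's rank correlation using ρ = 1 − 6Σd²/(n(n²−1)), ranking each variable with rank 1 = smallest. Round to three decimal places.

Ranks of variable 1: 5, 3, 1, 2, 4
Ranks of variable 2: 3, 4, 1, 5, 2
d = r₁ − r₂: 2, -1, 0, -3, 2
d²: 4, 1, 0, 9, 4; Σd² = 18
ρ = 1 − 6·18/(5·24) = 1 − 108/120 = 0.100

0.100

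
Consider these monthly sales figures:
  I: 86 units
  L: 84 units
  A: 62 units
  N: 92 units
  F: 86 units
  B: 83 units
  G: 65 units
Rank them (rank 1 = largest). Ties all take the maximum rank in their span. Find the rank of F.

3

Sorted (descending): 92, 86, 86, 84, 83, 65, 62
The 2 values of 86 occupy positions 2–3 → each gets rank 3.
F has value 86 units → rank 3.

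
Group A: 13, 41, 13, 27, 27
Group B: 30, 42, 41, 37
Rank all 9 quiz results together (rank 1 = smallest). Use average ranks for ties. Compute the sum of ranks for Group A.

Sorted (ascending): 13, 13, 27, 27, 30, 37, 41, 41, 42
The 2 values of 13 occupy positions 1–2 → average rank (1+2)/2 = 1.5.
The 2 values of 27 occupy positions 3–4 → average rank (3+4)/2 = 3.5.
The 2 values of 41 occupy positions 7–8 → average rank (7+8)/2 = 7.5.
Group A values → pooled ranks: 13→1.5, 41→7.5, 13→1.5, 27→3.5, 27→3.5
Rank sum = 1.5 + 7.5 + 1.5 + 3.5 + 3.5 = 17.5

17.5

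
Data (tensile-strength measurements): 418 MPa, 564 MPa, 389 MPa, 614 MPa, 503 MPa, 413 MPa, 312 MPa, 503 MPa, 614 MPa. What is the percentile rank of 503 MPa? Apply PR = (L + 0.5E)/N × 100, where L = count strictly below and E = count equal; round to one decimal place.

55.6

N = 9.
Strictly below 503: 4. Equal to 503: 2.
PR = (4 + 0.5·2)/9 × 100 = 55.6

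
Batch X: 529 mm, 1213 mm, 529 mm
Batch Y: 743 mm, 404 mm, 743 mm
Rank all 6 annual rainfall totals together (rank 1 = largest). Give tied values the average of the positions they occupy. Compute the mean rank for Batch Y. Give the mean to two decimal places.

Sorted (descending): 1213, 743, 743, 529, 529, 404
The 2 values of 743 occupy positions 2–3 → average rank (2+3)/2 = 2.5.
The 2 values of 529 occupy positions 4–5 → average rank (4+5)/2 = 4.5.
Batch Y values → pooled ranks: 743→2.5, 404→6, 743→2.5
Mean rank = (2.5 + 6 + 2.5) / 3 = 3.67

3.67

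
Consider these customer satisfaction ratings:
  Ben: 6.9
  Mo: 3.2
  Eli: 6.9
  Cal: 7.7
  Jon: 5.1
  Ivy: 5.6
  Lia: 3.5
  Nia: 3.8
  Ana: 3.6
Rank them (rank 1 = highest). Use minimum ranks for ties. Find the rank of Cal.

Sorted (descending): 7.7, 6.9, 6.9, 5.6, 5.1, 3.8, 3.6, 3.5, 3.2
The 2 values of 6.9 occupy positions 2–3 → each gets rank 2.
Cal has value 7.7 → rank 1.

1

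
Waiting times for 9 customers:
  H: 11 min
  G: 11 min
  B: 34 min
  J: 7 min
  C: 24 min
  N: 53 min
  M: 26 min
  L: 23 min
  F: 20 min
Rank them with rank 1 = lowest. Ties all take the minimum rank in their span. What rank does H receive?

Sorted (ascending): 7, 11, 11, 20, 23, 24, 26, 34, 53
The 2 values of 11 occupy positions 2–3 → each gets rank 2.
H has value 11 min → rank 2.

2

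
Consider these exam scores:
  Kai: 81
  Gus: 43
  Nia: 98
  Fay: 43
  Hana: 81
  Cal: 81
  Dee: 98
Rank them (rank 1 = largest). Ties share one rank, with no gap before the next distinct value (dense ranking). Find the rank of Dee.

1

Sorted (descending): 98, 98, 81, 81, 81, 43, 43
The 2 values of 98 share dense rank 1.
The 3 values of 81 share dense rank 2.
The 2 values of 43 share dense rank 3.
Dee has value 98 → rank 1.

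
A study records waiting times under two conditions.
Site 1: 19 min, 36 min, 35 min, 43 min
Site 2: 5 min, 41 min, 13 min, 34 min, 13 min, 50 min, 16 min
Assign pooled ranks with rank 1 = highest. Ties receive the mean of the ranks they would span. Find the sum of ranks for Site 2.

Sorted (descending): 50, 43, 41, 36, 35, 34, 19, 16, 13, 13, 5
The 2 values of 13 occupy positions 9–10 → average rank (9+10)/2 = 9.5.
Site 2 values → pooled ranks: 5→11, 41→3, 13→9.5, 34→6, 13→9.5, 50→1, 16→8
Rank sum = 11 + 3 + 9.5 + 6 + 9.5 + 1 + 8 = 48

48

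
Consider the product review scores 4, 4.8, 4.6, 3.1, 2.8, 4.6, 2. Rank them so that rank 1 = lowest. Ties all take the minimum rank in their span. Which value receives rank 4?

Sorted (ascending): 2, 2.8, 3.1, 4, 4.6, 4.6, 4.8
The 2 values of 4.6 occupy positions 5–6 → each gets rank 5.
Rank 4 → value 4.

4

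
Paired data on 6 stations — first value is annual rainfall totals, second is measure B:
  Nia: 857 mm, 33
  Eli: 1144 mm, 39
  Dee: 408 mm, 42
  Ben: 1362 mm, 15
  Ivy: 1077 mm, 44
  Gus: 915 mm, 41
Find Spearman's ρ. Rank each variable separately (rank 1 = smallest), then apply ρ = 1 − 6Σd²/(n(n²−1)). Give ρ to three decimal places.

Ranks of variable 1: 2, 5, 1, 6, 4, 3
Ranks of variable 2: 2, 3, 5, 1, 6, 4
d = r₁ − r₂: 0, 2, -4, 5, -2, -1
d²: 0, 4, 16, 25, 4, 1; Σd² = 50
ρ = 1 − 6·50/(6·35) = 1 − 300/210 = -0.429

-0.429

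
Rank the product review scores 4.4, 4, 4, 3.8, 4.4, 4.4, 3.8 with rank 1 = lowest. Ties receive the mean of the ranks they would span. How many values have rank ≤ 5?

Sorted (ascending): 3.8, 3.8, 4, 4, 4.4, 4.4, 4.4
The 2 values of 3.8 occupy positions 1–2 → average rank (1+2)/2 = 1.5.
The 2 values of 4 occupy positions 3–4 → average rank (3+4)/2 = 3.5.
The 3 values of 4.4 occupy positions 5–7 → average rank 6.
Ranks ≤ 5: {1.5, 1.5, 3.5, 3.5} → 4 values.

4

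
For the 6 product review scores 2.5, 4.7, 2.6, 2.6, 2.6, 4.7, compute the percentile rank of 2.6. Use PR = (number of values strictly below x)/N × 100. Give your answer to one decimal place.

N = 6.
Strictly below 2.6: 1. Equal to 2.6: 3.
PR = 1/6 × 100 = 16.7

16.7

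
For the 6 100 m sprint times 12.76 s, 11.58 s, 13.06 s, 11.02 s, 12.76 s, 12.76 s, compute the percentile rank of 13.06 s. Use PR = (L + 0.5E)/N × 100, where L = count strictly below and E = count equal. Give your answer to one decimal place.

91.7

N = 6.
Strictly below 13.06: 5. Equal to 13.06: 1.
PR = (5 + 0.5·1)/6 × 100 = 91.7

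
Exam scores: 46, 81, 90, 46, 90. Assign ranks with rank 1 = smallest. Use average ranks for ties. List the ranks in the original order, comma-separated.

1.5, 3, 4.5, 1.5, 4.5

Sorted (ascending): 46, 46, 81, 90, 90
The 2 values of 46 occupy positions 1–2 → average rank (1+2)/2 = 1.5.
The 2 values of 90 occupy positions 4–5 → average rank (4+5)/2 = 4.5.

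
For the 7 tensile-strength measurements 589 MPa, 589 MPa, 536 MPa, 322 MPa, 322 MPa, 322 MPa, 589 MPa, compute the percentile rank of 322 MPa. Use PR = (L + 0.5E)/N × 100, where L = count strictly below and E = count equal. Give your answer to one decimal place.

N = 7.
Strictly below 322: 0. Equal to 322: 3.
PR = (0 + 0.5·3)/7 × 100 = 21.4

21.4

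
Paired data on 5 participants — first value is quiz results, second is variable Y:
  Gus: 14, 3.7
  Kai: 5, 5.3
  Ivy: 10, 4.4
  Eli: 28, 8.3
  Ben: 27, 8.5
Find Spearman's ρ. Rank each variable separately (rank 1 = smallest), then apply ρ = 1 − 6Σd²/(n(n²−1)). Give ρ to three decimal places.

0.500

Ranks of variable 1: 3, 1, 2, 5, 4
Ranks of variable 2: 1, 3, 2, 4, 5
d = r₁ − r₂: 2, -2, 0, 1, -1
d²: 4, 4, 0, 1, 1; Σd² = 10
ρ = 1 − 6·10/(5·24) = 1 − 60/120 = 0.500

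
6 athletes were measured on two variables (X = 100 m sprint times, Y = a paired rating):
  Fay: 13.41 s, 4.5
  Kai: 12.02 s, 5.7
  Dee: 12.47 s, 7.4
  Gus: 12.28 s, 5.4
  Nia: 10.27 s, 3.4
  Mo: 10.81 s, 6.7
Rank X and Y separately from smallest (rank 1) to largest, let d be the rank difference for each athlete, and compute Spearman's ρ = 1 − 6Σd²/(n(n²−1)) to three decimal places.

Ranks of variable 1: 6, 3, 5, 4, 1, 2
Ranks of variable 2: 2, 4, 6, 3, 1, 5
d = r₁ − r₂: 4, -1, -1, 1, 0, -3
d²: 16, 1, 1, 1, 0, 9; Σd² = 28
ρ = 1 − 6·28/(6·35) = 1 − 168/210 = 0.200

0.200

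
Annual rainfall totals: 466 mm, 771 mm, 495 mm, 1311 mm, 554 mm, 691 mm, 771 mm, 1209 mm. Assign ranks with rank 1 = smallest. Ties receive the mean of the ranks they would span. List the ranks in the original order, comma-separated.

Sorted (ascending): 466, 495, 554, 691, 771, 771, 1209, 1311
The 2 values of 771 occupy positions 5–6 → average rank (5+6)/2 = 5.5.

1, 5.5, 2, 8, 3, 4, 5.5, 7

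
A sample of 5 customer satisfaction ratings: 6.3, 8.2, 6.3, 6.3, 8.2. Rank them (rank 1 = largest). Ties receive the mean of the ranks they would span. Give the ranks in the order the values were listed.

4, 1.5, 4, 4, 1.5

Sorted (descending): 8.2, 8.2, 6.3, 6.3, 6.3
The 2 values of 8.2 occupy positions 1–2 → average rank (1+2)/2 = 1.5.
The 3 values of 6.3 occupy positions 3–5 → average rank 4.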